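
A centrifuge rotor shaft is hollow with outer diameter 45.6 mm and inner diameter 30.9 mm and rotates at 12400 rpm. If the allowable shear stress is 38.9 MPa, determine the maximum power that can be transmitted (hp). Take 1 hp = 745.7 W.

J = π(d_o⁴ − d_i⁴)/32 = π(0.0456⁴ − 0.0309⁴)/32 = 3.350×10^-7 m⁴.
T_max = τ_allow·J/r = 3.89×10^7 × 3.350×10^-7 / 0.0228 = 571.5 N·m.
ω = 2π·12400/60 = 1299 rad/s, so P_max = T_max·ω = 7.421×10^5 W.

995 hp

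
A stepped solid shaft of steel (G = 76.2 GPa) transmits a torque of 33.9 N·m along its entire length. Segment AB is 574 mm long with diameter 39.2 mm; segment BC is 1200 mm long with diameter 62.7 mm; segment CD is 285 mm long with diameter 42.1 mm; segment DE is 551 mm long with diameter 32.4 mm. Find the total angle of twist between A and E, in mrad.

J_AB = π(0.0392)⁴/32 = 2.32×10^-7 m⁴; J_BC = π(0.0627)⁴/32 = 1.52×10^-6 m⁴; J_CD = π(0.0421)⁴/32 = 3.08×10^-7 m⁴; J_DE = π(0.0324)⁴/32 = 1.08×10^-7 m⁴.
θ = (T/G)·Σ L_i/J_i = (33.90/76.2×10⁹)·(0.574/2.32×10^-7 + 1.20/1.52×10^-6 + 0.285/3.08×10^-7 + 0.551/1.08×10^-7) = 4.130×10^-3 rad.

4.13 mrad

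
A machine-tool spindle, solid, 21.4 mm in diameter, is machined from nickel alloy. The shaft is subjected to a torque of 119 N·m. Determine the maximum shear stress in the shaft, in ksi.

J = πd⁴/32 = π(0.0214)⁴/32 = 2.059×10^-8 m⁴.
τ_max = T·r/J = 119.0 × 0.0107 / 2.059×10^-8 = 6.184×10^7 Pa.

8.97 ksi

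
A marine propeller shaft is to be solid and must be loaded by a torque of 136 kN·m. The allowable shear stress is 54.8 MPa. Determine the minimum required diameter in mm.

For a solid shaft τ_max = 16T/(πd³), so d = (16T/(π τ_allow))^(1/3) = (16·136000/(π·5.48×10^7))^(1/3) = 0.2329 m.

233 mm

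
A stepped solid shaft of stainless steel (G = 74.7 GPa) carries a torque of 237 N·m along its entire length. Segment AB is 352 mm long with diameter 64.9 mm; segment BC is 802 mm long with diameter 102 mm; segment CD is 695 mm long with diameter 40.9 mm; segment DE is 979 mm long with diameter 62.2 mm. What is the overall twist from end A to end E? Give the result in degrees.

J_AB = π(0.0649)⁴/32 = 1.74×10^-6 m⁴; J_BC = π(0.102)⁴/32 = 1.06×10^-5 m⁴; J_CD = π(0.0409)⁴/32 = 2.75×10^-7 m⁴; J_DE = π(0.0622)⁴/32 = 1.47×10^-6 m⁴.
θ = (T/G)·Σ L_i/J_i = (237.0/74.7×10⁹)·(0.352/1.74×10^-6 + 0.802/1.06×10^-5 + 0.695/2.75×10^-7 + 0.979/1.47×10^-6) = 0.01102 rad.

0.631°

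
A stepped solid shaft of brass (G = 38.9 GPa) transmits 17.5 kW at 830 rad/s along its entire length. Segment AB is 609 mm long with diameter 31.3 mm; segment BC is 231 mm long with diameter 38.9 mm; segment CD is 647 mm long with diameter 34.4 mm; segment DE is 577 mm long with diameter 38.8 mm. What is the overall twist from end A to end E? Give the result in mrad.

8.02 mrad

ω = 830 rad/s, so T = P/ω = 17.5×10³ / 830.0 = 21.08 N·m.
J_AB = π(0.0313)⁴/32 = 9.42×10^-8 m⁴; J_BC = π(0.0389)⁴/32 = 2.25×10^-7 m⁴; J_CD = π(0.0344)⁴/32 = 1.37×10^-7 m⁴; J_DE = π(0.0388)⁴/32 = 2.22×10^-7 m⁴.
θ = (T/G)·Σ L_i/J_i = (21.08/38.9×10⁹)·(0.609/9.42×10^-8 + 0.231/2.25×10^-7 + 0.647/1.37×10^-7 + 0.577/2.22×10^-7) = 8.016×10^-3 rad.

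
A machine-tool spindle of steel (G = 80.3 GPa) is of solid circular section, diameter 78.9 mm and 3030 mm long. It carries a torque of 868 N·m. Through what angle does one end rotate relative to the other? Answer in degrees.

J = πd⁴/32 = π(0.0789)⁴/32 = 3.805×10^-6 m⁴.
θ = T·L/(G·J) = 868.0 × 3.03 / (80.3×10⁹ × 3.805×10^-6) = 8.609×10^-3 rad.

0.493°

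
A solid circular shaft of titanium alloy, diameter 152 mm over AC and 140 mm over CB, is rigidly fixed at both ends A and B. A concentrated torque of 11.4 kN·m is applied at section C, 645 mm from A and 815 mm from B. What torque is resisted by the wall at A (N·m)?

7260 N·m

Compatibility: T_A·a/J_AC = T_B·b/J_CB with T_A + T_B = T₀.
J_AC = 5.24×10^-5 m⁴, J_CB = 3.77×10^-5 m⁴, so T_A = T₀·(J_AC/a)/((J_AC/a)+(J_CB/b)) = 7263 N·m, T_B = 4137 N·m.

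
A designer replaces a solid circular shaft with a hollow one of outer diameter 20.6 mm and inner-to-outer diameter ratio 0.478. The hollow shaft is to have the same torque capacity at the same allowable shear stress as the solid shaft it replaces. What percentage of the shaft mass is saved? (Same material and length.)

20.0 %

Equal τ_max and T ⇒ the solid shaft needs d_s³ = d_o³(1−k⁴), so d_s = 20.6·(1−0.478⁴)^(1/3) = 20.24 mm.
Area ratio A_h/A_s = d_o²(1−k²)/d_s² = (1−k²)/(1−k⁴)^(2/3) = 0.7996.
Mass saving = 1 − 0.7996 = 20.0 %.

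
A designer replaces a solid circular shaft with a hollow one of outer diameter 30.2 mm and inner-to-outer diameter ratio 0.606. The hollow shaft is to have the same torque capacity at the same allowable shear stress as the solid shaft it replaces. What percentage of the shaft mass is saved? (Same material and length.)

30.3 %

Equal τ_max and T ⇒ the solid shaft needs d_s³ = d_o³(1−k⁴), so d_s = 30.2·(1−0.606⁴)^(1/3) = 28.78 mm.
Area ratio A_h/A_s = d_o²(1−k²)/d_s² = (1−k²)/(1−k⁴)^(2/3) = 0.6969.
Mass saving = 1 − 0.6969 = 30.3 %.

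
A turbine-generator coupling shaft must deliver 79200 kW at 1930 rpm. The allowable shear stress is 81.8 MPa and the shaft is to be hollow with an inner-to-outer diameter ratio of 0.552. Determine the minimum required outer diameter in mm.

300 mm

ω = 2π·1930/60 = 202.1 rad/s, so T = P/ω = 79200×10³ / 202.1 = 391900 N·m.
For a hollow shaft with d_i/d_o = 0.552: τ_max = 16T/(π d_o³ (1−k⁴)), so d_o = [16T/(π τ_allow (1−k⁴))]^(1/3) = [16·391900/(π·8.18×10^7·0.9072)]^(1/3) = 0.2996 m.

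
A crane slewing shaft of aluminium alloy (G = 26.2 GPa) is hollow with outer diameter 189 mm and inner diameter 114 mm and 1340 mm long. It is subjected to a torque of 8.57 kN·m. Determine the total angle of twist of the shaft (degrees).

0.231°

J = π(d_o⁴ − d_i⁴)/32 = π(0.189⁴ − 0.114⁴)/32 = 1.087×10^-4 m⁴.
θ = T·L/(G·J) = 8570 × 1.34 / (26.2×10⁹ × 1.087×10^-4) = 4.033×10^-3 rad.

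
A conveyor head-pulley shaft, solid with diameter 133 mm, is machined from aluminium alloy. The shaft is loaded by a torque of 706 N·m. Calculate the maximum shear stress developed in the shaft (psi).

J = πd⁴/32 = π(0.133)⁴/32 = 3.072×10^-5 m⁴.
τ_max = T·r/J = 706.0 × 0.0665 / 3.072×10^-5 = 1.528×10^6 Pa.

222 psi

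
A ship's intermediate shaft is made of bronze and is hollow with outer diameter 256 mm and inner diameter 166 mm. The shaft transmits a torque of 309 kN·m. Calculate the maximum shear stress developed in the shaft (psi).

J = π(d_o⁴ − d_i⁴)/32 = π(0.256⁴ − 0.166⁴)/32 = 3.471×10^-4 m⁴.
τ_max = T·r/J = 309000 × 0.128 / 3.471×10^-4 = 1.139×10^8 Pa.

16500 psi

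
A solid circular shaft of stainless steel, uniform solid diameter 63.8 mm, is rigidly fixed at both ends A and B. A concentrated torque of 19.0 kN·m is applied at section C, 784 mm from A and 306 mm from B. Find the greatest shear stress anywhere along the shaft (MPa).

With uniform GJ and both ends fixed, compatibility θ_AC = θ_CB gives T_A·a = T_B·b, together with T_A + T_B = T₀.
T_A = T₀·b/(a+b) = 19000·306/1090 = 5334 N·m; T_B = 13670 N·m.
τ in each portion: τ_AC = 1.05×10^8 Pa, τ_CB = 2.68×10^8 Pa; maximum is in CB.
τ_max = T_CB·r/J = 13670·0.0319/1.63×10^-6 = 2.680×10^8 Pa.

268 MPa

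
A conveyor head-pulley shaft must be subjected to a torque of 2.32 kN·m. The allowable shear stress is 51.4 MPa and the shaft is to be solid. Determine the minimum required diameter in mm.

For a solid shaft τ_max = 16T/(πd³), so d = (16T/(π τ_allow))^(1/3) = (16·2320/(π·5.14×10^7))^(1/3) = 0.06126 m.

61.3 mm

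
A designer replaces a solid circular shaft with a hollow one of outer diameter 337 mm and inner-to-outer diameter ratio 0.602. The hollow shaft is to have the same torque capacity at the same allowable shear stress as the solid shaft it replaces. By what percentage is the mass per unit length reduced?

Equal τ_max and T ⇒ the solid shaft needs d_s³ = d_o³(1−k⁴), so d_s = 337·(1−0.602⁴)^(1/3) = 321.5 mm.
Area ratio A_h/A_s = d_o²(1−k²)/d_s² = (1−k²)/(1−k⁴)^(2/3) = 0.7003.
Mass saving = 1 − 0.7003 = 30.0 %.

30.0 %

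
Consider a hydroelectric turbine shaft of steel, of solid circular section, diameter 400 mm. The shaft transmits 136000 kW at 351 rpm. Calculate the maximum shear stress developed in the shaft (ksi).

42.7 ksi

ω = 2π·351/60 = 36.76 rad/s, so T = P/ω = 136000×10³ / 36.76 = 3.700e6 N·m.
J = πd⁴/32 = π(0.400)⁴/32 = 2.513×10^-3 m⁴.
τ_max = T·r/J = 3.700e6 × 0.200 / 2.513×10^-3 = 2.944×10^8 Pa.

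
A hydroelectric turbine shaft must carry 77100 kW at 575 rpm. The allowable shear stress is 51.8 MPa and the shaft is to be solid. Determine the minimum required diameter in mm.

ω = 2π·575/60 = 60.21 rad/s, so T = P/ω = 77100×10³ / 60.21 = 1.280e6 N·m.
For a solid shaft τ_max = 16T/(πd³), so d = (16T/(π τ_allow))^(1/3) = (16·1.280e6/(π·5.18×10^7))^(1/3) = 0.5012 m.

501 mm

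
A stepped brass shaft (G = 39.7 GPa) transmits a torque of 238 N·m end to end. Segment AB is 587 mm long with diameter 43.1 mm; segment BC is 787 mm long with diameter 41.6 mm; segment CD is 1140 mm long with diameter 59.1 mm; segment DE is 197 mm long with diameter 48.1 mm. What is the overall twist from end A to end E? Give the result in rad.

J_AB = π(0.0431)⁴/32 = 3.39×10^-7 m⁴; J_BC = π(0.0416)⁴/32 = 2.94×10^-7 m⁴; J_CD = π(0.0591)⁴/32 = 1.20×10^-6 m⁴; J_DE = π(0.0481)⁴/32 = 5.26×10^-7 m⁴.
θ = (T/G)·Σ L_i/J_i = (238.0/39.7×10⁹)·(0.587/3.39×10^-7 + 0.787/2.94×10^-7 + 1.14/1.20×10^-6 + 0.197/5.26×10^-7) = 0.03439 rad.

0.0344 rad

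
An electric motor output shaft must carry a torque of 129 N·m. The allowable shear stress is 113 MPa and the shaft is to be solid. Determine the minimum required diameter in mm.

For a solid shaft τ_max = 16T/(πd³), so d = (16T/(π τ_allow))^(1/3) = (16·129.0/(π·1.13×10^8))^(1/3) = 0.01798 m.

18.0 mm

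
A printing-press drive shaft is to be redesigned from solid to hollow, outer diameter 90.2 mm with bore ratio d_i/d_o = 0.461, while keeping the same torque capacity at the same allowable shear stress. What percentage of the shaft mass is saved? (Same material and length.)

Equal τ_max and T ⇒ the solid shaft needs d_s³ = d_o³(1−k⁴), so d_s = 90.2·(1−0.461⁴)^(1/3) = 88.82 mm.
Area ratio A_h/A_s = d_o²(1−k²)/d_s² = (1−k²)/(1−k⁴)^(2/3) = 0.8121.
Mass saving = 1 − 0.8121 = 18.8 %.

18.8 %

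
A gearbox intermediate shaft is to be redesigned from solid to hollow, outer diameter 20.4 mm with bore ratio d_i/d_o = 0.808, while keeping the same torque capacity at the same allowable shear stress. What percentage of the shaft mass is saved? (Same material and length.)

Equal τ_max and T ⇒ the solid shaft needs d_s³ = d_o³(1−k⁴), so d_s = 20.4·(1−0.808⁴)^(1/3) = 16.95 mm.
Area ratio A_h/A_s = d_o²(1−k²)/d_s² = (1−k²)/(1−k⁴)^(2/3) = 0.5027.
Mass saving = 1 − 0.5027 = 49.7 %.

49.7 %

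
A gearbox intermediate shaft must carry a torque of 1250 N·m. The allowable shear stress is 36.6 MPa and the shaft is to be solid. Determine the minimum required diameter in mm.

For a solid shaft τ_max = 16T/(πd³), so d = (16T/(π τ_allow))^(1/3) = (16·1250/(π·3.66×10^7))^(1/3) = 0.05582 m.

55.8 mm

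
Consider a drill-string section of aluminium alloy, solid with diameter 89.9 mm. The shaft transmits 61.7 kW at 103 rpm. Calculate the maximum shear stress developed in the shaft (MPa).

40.1 MPa

ω = 2π·103/60 = 10.79 rad/s, so T = P/ω = 61.7×10³ / 10.79 = 5720 N·m.
J = πd⁴/32 = π(0.0899)⁴/32 = 6.413×10^-6 m⁴.
τ_max = T·r/J = 5720 × 0.0450 / 6.413×10^-6 = 4.010×10^7 Pa.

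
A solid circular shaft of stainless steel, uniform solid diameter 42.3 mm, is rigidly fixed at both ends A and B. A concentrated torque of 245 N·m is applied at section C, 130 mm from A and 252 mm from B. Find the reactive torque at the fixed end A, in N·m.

162 N·m

With uniform GJ and both ends fixed, compatibility θ_AC = θ_CB gives T_A·a = T_B·b, together with T_A + T_B = T₀.
T_A = T₀·b/(a+b) = 245.0·252/382.0 = 161.6 N·m; T_B = 83.38 N·m.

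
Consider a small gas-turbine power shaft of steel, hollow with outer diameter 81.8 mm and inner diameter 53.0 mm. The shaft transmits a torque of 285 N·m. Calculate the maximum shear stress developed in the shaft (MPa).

3.22 MPa

J = π(d_o⁴ − d_i⁴)/32 = π(0.0818⁴ − 0.0530⁴)/32 = 3.621×10^-6 m⁴.
τ_max = T·r/J = 285.0 × 0.0409 / 3.621×10^-6 = 3.219×10^6 Pa.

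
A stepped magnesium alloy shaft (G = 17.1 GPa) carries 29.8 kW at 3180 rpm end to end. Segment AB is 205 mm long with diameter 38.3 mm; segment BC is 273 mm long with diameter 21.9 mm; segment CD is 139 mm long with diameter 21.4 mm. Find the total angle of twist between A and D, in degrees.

ω = 2π·3180/60 = 333.0 rad/s, so T = P/ω = 29.8×10³ / 333.0 = 89.49 N·m.
J_AB = π(0.0383)⁴/32 = 2.11×10^-7 m⁴; J_BC = π(0.0219)⁴/32 = 2.26×10^-8 m⁴; J_CD = π(0.0214)⁴/32 = 2.06×10^-8 m⁴.
θ = (T/G)·Σ L_i/J_i = (89.49/17.1×10⁹)·(0.205/2.11×10^-7 + 0.273/2.26×10^-8 + 0.139/2.06×10^-8) = 0.1037 rad.

5.94°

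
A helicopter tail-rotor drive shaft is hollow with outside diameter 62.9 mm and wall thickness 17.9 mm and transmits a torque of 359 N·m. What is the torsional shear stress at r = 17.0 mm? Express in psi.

597 psi

J = π(d_o⁴ − d_i⁴)/32 = π(0.0629⁴ − 0.0271⁴)/32 = 1.484×10^-6 m⁴.
Shear stress varies linearly with radius: τ = T·r/J = 359.0 × 0.0170 / 1.484×10^-6 = 4.113×10^6 Pa.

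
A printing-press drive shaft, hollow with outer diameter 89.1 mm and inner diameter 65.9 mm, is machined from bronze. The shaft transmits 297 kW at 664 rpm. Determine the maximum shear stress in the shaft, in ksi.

ω = 2π·664/60 = 69.53 rad/s, so T = P/ω = 297×10³ / 69.53 = 4271 N·m.
J = π(d_o⁴ − d_i⁴)/32 = π(0.0891⁴ − 0.0659⁴)/32 = 4.336×10^-6 m⁴.
τ_max = T·r/J = 4271 × 0.0445 / 4.336×10^-6 = 4.389×10^7 Pa.

6.37 ksi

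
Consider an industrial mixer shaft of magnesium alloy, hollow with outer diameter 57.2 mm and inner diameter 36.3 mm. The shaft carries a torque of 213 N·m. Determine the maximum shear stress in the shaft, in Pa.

J = π(d_o⁴ − d_i⁴)/32 = π(0.0572⁴ − 0.0363⁴)/32 = 8.805×10^-7 m⁴.
τ_max = T·r/J = 213.0 × 0.0286 / 8.805×10^-7 = 6.919×10^6 Pa.

6.92e6 Pa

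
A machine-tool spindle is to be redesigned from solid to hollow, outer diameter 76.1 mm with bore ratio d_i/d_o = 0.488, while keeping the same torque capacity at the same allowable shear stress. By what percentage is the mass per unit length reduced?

20.8 %

Equal τ_max and T ⇒ the solid shaft needs d_s³ = d_o³(1−k⁴), so d_s = 76.1·(1−0.488⁴)^(1/3) = 74.63 mm.
Area ratio A_h/A_s = d_o²(1−k²)/d_s² = (1−k²)/(1−k⁴)^(2/3) = 0.7921.
Mass saving = 1 − 0.7921 = 20.8 %.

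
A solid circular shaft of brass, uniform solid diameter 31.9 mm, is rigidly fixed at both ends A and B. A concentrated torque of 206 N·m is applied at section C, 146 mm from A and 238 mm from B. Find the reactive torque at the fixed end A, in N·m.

With uniform GJ and both ends fixed, compatibility θ_AC = θ_CB gives T_A·a = T_B·b, together with T_A + T_B = T₀.
T_A = T₀·b/(a+b) = 206.0·238/384.0 = 127.7 N·m; T_B = 78.32 N·m.

128 N·m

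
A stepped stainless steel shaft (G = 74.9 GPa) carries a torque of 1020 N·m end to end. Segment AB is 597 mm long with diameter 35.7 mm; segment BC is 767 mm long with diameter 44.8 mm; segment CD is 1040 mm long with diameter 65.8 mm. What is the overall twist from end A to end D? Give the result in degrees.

J_AB = π(0.0357)⁴/32 = 1.59×10^-7 m⁴; J_BC = π(0.0448)⁴/32 = 3.95×10^-7 m⁴; J_CD = π(0.0658)⁴/32 = 1.84×10^-6 m⁴.
θ = (T/G)·Σ L_i/J_i = (1020/74.9×10⁹)·(0.597/1.59×10^-7 + 0.767/3.95×10^-7 + 1.04/1.84×10^-6) = 0.08509 rad.

4.88°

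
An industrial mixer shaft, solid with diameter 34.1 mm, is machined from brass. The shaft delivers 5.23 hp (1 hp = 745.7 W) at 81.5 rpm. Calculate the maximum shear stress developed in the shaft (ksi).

ω = 2π·81.5/60 = 8.535 rad/s, so T = P/ω = 5.23×745.7 / 8.535 = 457.0 N·m.
J = πd⁴/32 = π(0.0341)⁴/32 = 1.327×10^-7 m⁴.
τ_max = T·r/J = 457.0 × 0.0170 / 1.327×10^-7 = 5.869×10^7 Pa.

8.51 ksi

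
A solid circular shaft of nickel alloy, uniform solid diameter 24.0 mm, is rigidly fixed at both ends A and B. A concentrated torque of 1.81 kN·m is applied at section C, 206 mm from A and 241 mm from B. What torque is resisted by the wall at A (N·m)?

With uniform GJ and both ends fixed, compatibility θ_AC = θ_CB gives T_A·a = T_B·b, together with T_A + T_B = T₀.
T_A = T₀·b/(a+b) = 1810·241/447.0 = 975.9 N·m; T_B = 834.1 N·m.

976 N·m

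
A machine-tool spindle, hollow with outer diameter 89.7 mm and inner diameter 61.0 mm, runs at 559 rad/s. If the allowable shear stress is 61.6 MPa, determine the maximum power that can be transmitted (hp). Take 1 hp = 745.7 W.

J = π(d_o⁴ − d_i⁴)/32 = π(0.0897⁴ − 0.0610⁴)/32 = 4.996×10^-6 m⁴.
T_max = τ_allow·J/r = 6.16×10^7 × 4.996×10^-6 / 0.0449 = 6863 N·m.
ω = 559 rad/s, so P_max = T_max·ω = 3.836×10^6 W.

5140 hp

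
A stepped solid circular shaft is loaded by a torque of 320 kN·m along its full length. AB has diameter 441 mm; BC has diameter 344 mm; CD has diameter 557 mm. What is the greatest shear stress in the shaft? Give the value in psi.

Under the same torque, τ_max = 16T/(πd³) is largest where d is smallest — segment BC (d = 344 mm).
τ_max = 16·320000/(π·(0.344)³) = 4.004×10^7 Pa.

5810 psi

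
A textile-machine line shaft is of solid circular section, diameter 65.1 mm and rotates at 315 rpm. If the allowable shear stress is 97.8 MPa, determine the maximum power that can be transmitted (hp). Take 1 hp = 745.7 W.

J = πd⁴/32 = π(0.0651)⁴/32 = 1.763×10^-6 m⁴.
T_max = τ_allow·J/r = 9.78×10^7 × 1.763×10^-6 / 0.0325 = 5298 N·m.
ω = 2π·315/60 = 32.99 rad/s, so P_max = T_max·ω = 1.748×10^5 W.

234 hp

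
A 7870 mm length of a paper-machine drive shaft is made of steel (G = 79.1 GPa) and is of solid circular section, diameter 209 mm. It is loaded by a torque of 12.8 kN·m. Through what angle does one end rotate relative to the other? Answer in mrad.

J = πd⁴/32 = π(0.209)⁴/32 = 1.873×10^-4 m⁴.
θ = T·L/(G·J) = 12800 × 7.87 / (79.1×10⁹ × 1.873×10^-4) = 6.799×10^-3 rad.

6.80 mrad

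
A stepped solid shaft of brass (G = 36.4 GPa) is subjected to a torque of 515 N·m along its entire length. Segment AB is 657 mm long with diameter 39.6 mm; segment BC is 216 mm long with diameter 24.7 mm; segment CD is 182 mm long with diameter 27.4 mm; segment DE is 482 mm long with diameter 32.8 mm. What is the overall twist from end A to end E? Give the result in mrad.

229 mrad

J_AB = π(0.0396)⁴/32 = 2.41×10^-7 m⁴; J_BC = π(0.0247)⁴/32 = 3.65×10^-8 m⁴; J_CD = π(0.0274)⁴/32 = 5.53×10^-8 m⁴; J_DE = π(0.0328)⁴/32 = 1.14×10^-7 m⁴.
θ = (T/G)·Σ L_i/J_i = (515.0/36.4×10⁹)·(0.657/2.41×10^-7 + 0.216/3.65×10^-8 + 0.182/5.53×10^-8 + 0.482/1.14×10^-7) = 0.2287 rad.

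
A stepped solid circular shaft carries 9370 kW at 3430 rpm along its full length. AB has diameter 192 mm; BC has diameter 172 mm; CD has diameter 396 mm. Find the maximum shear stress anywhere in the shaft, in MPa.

ω = 2π·3430/60 = 359.2 rad/s, so T = P/ω = 9370×10³ / 359.2 = 26090 N·m.
Under the same torque, τ_max = 16T/(πd³) is largest where d is smallest — segment BC (d = 172 mm).
τ_max = 16·26090/(π·(0.172)³) = 2.611×10^7 Pa.

26.1 MPa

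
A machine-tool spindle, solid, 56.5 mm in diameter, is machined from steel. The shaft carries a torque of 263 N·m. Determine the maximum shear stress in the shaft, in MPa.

J = πd⁴/32 = π(0.0565)⁴/32 = 1.000×10^-6 m⁴.
τ_max = T·r/J = 263.0 × 0.0283 / 1.000×10^-6 = 7.426×10^6 Pa.

7.43 MPa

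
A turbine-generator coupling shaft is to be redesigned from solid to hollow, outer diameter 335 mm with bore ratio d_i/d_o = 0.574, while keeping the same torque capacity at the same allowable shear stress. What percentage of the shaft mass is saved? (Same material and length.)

27.6 %

Equal τ_max and T ⇒ the solid shaft needs d_s³ = d_o³(1−k⁴), so d_s = 335·(1−0.574⁴)^(1/3) = 322.4 mm.
Area ratio A_h/A_s = d_o²(1−k²)/d_s² = (1−k²)/(1−k⁴)^(2/3) = 0.7239.
Mass saving = 1 − 0.7239 = 27.6 %.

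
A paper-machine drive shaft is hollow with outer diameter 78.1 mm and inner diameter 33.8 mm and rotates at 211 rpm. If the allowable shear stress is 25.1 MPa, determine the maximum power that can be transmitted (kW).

J = π(d_o⁴ − d_i⁴)/32 = π(0.0781⁴ − 0.0338⁴)/32 = 3.524×10^-6 m⁴.
T_max = τ_allow·J/r = 2.51×10^7 × 3.524×10^-6 / 0.0390 = 2265 N·m.
ω = 2π·211/60 = 22.10 rad/s, so P_max = T_max·ω = 5.006×10^4 W.

50.1 kW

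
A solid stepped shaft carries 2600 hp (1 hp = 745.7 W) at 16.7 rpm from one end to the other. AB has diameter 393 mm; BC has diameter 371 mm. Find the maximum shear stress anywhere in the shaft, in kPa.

ω = 2π·16.7/60 = 1.749 rad/s, so T = P/ω = 2600×745.7 / 1.749 = 1.109e6 N·m.
Under the same torque, τ_max = 16T/(πd³) is largest where d is smallest — segment BC (d = 371 mm).
τ_max = 16·1.109e6/(π·(0.371)³) = 1.106×10^8 Pa.

111000 kPa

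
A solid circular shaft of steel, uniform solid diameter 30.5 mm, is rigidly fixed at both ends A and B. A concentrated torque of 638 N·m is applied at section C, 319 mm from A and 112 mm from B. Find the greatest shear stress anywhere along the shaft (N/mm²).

84.8 N/mm²

With uniform GJ and both ends fixed, compatibility θ_AC = θ_CB gives T_A·a = T_B·b, together with T_A + T_B = T₀.
T_A = T₀·b/(a+b) = 638.0·112/431.0 = 165.8 N·m; T_B = 472.2 N·m.
τ in each portion: τ_AC = 2.98×10^7 Pa, τ_CB = 8.48×10^7 Pa; maximum is in CB.
τ_max = T_CB·r/J = 472.2·0.0152/8.50×10^-8 = 8.476×10^7 Pa.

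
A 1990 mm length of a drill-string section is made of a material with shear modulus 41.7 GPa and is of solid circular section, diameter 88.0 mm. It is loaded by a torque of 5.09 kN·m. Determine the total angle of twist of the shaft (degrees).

J = πd⁴/32 = π(0.0880)⁴/32 = 5.887×10^-6 m⁴.
θ = T·L/(G·J) = 5090 × 1.99 / (41.7×10⁹ × 5.887×10^-6) = 0.04126 rad.

2.36°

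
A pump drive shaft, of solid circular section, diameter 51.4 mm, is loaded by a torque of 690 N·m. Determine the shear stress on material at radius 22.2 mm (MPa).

22.4 MPa

J = πd⁴/32 = π(0.0514)⁴/32 = 6.853×10^-7 m⁴.
Shear stress varies linearly with radius: τ = T·r/J = 690.0 × 0.0222 / 6.853×10^-7 = 2.235×10^7 Pa.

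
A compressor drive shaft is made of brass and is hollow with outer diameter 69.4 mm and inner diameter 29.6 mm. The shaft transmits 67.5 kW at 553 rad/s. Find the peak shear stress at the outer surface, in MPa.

ω = 553 rad/s, so T = P/ω = 67.5×10³ / 553.0 = 122.1 N·m.
J = π(d_o⁴ − d_i⁴)/32 = π(0.0694⁴ − 0.0296⁴)/32 = 2.202×10^-6 m⁴.
τ_max = T·r/J = 122.1 × 0.0347 / 2.202×10^-6 = 1.923×10^6 Pa.

1.92 MPa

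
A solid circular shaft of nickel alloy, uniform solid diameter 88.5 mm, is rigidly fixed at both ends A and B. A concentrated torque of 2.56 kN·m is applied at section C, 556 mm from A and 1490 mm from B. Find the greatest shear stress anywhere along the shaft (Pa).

1.37e7 Pa

With uniform GJ and both ends fixed, compatibility θ_AC = θ_CB gives T_A·a = T_B·b, together with T_A + T_B = T₀.
T_A = T₀·b/(a+b) = 2560·1490/2046 = 1864 N·m; T_B = 695.7 N·m.
τ in each portion: τ_AC = 1.37×10^7 Pa, τ_CB = 5.11×10^6 Pa; maximum is in AC.
τ_max = T_AC·r/J = 1864·0.0442/6.02×10^-6 = 1.370×10^7 Pa.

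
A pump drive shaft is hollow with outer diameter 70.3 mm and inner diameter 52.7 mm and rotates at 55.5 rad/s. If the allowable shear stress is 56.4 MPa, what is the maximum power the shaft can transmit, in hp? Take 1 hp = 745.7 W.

196 hp

J = π(d_o⁴ − d_i⁴)/32 = π(0.0703⁴ − 0.0527⁴)/32 = 1.641×10^-6 m⁴.
T_max = τ_allow·J/r = 5.64×10^7 × 1.641×10^-6 / 0.0352 = 2632 N·m.
ω = 55.5 rad/s, so P_max = T_max·ω = 1.461×10^5 W.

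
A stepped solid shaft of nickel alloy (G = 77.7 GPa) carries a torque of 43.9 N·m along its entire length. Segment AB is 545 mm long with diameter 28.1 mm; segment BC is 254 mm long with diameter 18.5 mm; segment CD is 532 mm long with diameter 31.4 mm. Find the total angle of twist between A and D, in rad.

0.0207 rad

J_AB = π(0.0281)⁴/32 = 6.12×10^-8 m⁴; J_BC = π(0.0185)⁴/32 = 1.15×10^-8 m⁴; J_CD = π(0.0314)⁴/32 = 9.54×10^-8 m⁴.
θ = (T/G)·Σ L_i/J_i = (43.90/77.7×10⁹)·(0.545/6.12×10^-8 + 0.254/1.15×10^-8 + 0.532/9.54×10^-8) = 0.02066 rad.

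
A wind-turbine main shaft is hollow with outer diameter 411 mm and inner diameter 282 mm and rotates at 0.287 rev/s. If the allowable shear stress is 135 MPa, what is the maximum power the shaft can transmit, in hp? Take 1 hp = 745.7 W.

J = π(d_o⁴ − d_i⁴)/32 = π(0.411⁴ − 0.282⁴)/32 = 2.180×10^-3 m⁴.
T_max = τ_allow·J/r = 1.35×10^8 × 2.180×10^-3 / 0.205 = 1.432e6 N·m.
ω = 2π·0.287 = 1.803 rad/s, so P_max = T_max·ω = 2.583×10^6 W.

3460 hp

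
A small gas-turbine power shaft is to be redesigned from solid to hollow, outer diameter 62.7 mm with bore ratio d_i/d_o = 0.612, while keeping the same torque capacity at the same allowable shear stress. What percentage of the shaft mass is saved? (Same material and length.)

Equal τ_max and T ⇒ the solid shaft needs d_s³ = d_o³(1−k⁴), so d_s = 62.7·(1−0.612⁴)^(1/3) = 59.62 mm.
Area ratio A_h/A_s = d_o²(1−k²)/d_s² = (1−k²)/(1−k⁴)^(2/3) = 0.6918.
Mass saving = 1 − 0.6918 = 30.8 %.

30.8 %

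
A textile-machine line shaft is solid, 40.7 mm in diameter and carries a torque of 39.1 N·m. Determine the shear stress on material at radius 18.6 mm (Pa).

J = πd⁴/32 = π(0.0407)⁴/32 = 2.694×10^-7 m⁴.
Shear stress varies linearly with radius: τ = T·r/J = 39.10 × 0.0186 / 2.694×10^-7 = 2.700×10^6 Pa.

2.70e6 Pa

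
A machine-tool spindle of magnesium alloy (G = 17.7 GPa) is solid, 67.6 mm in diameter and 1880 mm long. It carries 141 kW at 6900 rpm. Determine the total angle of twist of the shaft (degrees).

ω = 2π·6900/60 = 722.6 rad/s, so T = P/ω = 141×10³ / 722.6 = 195.1 N·m.
J = πd⁴/32 = π(0.0676)⁴/32 = 2.050×10^-6 m⁴.
θ = T·L/(G·J) = 195.1 × 1.88 / (17.7×10⁹ × 2.050×10^-6) = 0.01011 rad.

0.579°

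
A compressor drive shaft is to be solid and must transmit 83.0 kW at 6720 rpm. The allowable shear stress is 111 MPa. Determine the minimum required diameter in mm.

ω = 2π·6720/60 = 703.7 rad/s, so T = P/ω = 83.0×10³ / 703.7 = 117.9 N·m.
For a solid shaft τ_max = 16T/(πd³), so d = (16T/(π τ_allow))^(1/3) = (16·117.9/(π·1.11×10^8))^(1/3) = 0.01756 m.

17.6 mm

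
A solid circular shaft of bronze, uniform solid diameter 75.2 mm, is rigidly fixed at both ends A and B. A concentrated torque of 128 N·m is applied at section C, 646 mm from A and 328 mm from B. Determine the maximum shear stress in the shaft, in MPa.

1.02 MPa

With uniform GJ and both ends fixed, compatibility θ_AC = θ_CB gives T_A·a = T_B·b, together with T_A + T_B = T₀.
T_A = T₀·b/(a+b) = 128.0·328/974.0 = 43.10 N·m; T_B = 84.90 N·m.
τ in each portion: τ_AC = 5.16×10^5 Pa, τ_CB = 1.02×10^6 Pa; maximum is in CB.
τ_max = T_CB·r/J = 84.90·0.0376/3.14×10^-6 = 1.017×10^6 Pa.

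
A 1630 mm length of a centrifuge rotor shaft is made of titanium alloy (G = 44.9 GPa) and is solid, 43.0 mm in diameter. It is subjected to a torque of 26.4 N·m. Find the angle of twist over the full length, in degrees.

J = πd⁴/32 = π(0.0430)⁴/32 = 3.356×10^-7 m⁴.
θ = T·L/(G·J) = 26.40 × 1.63 / (44.9×10⁹ × 3.356×10^-7) = 2.855×10^-3 rad.

0.164°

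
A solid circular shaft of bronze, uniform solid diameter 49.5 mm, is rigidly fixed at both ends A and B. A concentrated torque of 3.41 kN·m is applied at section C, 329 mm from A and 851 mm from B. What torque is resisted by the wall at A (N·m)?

With uniform GJ and both ends fixed, compatibility θ_AC = θ_CB gives T_A·a = T_B·b, together with T_A + T_B = T₀.
T_A = T₀·b/(a+b) = 3410·851/1180 = 2459 N·m; T_B = 950.8 N·m.

2460 N·m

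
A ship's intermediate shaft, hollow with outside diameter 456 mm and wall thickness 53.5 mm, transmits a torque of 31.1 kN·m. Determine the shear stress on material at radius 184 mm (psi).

J = π(d_o⁴ − d_i⁴)/32 = π(0.456⁴ − 0.349⁴)/32 = 2.788×10^-3 m⁴.
Shear stress varies linearly with radius: τ = T·r/J = 31100 × 0.184 / 2.788×10^-3 = 2.052×10^6 Pa.

298 psi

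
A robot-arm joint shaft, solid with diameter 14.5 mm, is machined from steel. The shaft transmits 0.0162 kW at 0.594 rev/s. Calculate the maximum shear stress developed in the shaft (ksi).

ω = 2π·0.594 = 3.732 rad/s, so T = P/ω = 0.0162×10³ / 3.732 = 4.341 N·m.
J = πd⁴/32 = π(0.0145)⁴/32 = 4.340×10^-9 m⁴.
τ_max = T·r/J = 4.341 × 0.00725 / 4.340×10^-9 = 7.251×10^6 Pa.

1.05 ksi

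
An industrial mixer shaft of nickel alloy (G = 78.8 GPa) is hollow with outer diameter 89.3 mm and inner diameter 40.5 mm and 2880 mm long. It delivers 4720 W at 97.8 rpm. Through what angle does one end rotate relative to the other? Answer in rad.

0.00282 rad

ω = 2π·97.8/60 = 10.24 rad/s, so T = P/ω = 4720 / 10.24 = 460.9 N·m.
J = π(d_o⁴ − d_i⁴)/32 = π(0.0893⁴ − 0.0405⁴)/32 = 5.979×10^-6 m⁴.
θ = T·L/(G·J) = 460.9 × 2.88 / (78.8×10⁹ × 5.979×10^-6) = 2.817×10^-3 rad.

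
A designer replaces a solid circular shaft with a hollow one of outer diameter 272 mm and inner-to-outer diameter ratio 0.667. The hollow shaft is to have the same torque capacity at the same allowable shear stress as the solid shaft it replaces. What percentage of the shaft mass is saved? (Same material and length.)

35.7 %

Equal τ_max and T ⇒ the solid shaft needs d_s³ = d_o³(1−k⁴), so d_s = 272·(1−0.667⁴)^(1/3) = 252.7 mm.
Area ratio A_h/A_s = d_o²(1−k²)/d_s² = (1−k²)/(1−k⁴)^(2/3) = 0.6430.
Mass saving = 1 − 0.6430 = 35.7 %.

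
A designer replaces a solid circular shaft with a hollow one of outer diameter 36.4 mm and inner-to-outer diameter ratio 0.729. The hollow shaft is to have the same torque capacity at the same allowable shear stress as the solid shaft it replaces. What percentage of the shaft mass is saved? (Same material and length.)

41.5 %

Equal τ_max and T ⇒ the solid shaft needs d_s³ = d_o³(1−k⁴), so d_s = 36.4·(1−0.729⁴)^(1/3) = 32.59 mm.
Area ratio A_h/A_s = d_o²(1−k²)/d_s² = (1−k²)/(1−k⁴)^(2/3) = 0.5846.
Mass saving = 1 − 0.5846 = 41.5 %.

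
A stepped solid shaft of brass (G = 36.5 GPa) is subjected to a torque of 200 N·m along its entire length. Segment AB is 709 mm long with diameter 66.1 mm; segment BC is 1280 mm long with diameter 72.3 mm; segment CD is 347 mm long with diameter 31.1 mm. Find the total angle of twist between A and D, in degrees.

1.45°

J_AB = π(0.0661)⁴/32 = 1.87×10^-6 m⁴; J_BC = π(0.0723)⁴/32 = 2.68×10^-6 m⁴; J_CD = π(0.0311)⁴/32 = 9.18×10^-8 m⁴.
θ = (T/G)·Σ L_i/J_i = (200.0/36.5×10⁹)·(0.709/1.87×10^-6 + 1.28/2.68×10^-6 + 0.347/9.18×10^-8) = 0.02539 rad.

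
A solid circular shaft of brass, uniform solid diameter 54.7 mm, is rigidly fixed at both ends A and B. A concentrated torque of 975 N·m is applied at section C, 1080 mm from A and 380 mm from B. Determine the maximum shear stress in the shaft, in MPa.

22.4 MPa

With uniform GJ and both ends fixed, compatibility θ_AC = θ_CB gives T_A·a = T_B·b, together with T_A + T_B = T₀.
T_A = T₀·b/(a+b) = 975.0·380/1460 = 253.8 N·m; T_B = 721.2 N·m.
τ in each portion: τ_AC = 7.90×10^6 Pa, τ_CB = 2.24×10^7 Pa; maximum is in CB.
τ_max = T_CB·r/J = 721.2·0.0274/8.79×10^-7 = 2.244×10^7 Pa.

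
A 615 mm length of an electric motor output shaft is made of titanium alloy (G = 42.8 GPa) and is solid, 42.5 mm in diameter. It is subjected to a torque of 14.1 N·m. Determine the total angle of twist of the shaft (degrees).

0.0362°

J = πd⁴/32 = π(0.0425)⁴/32 = 3.203×10^-7 m⁴.
θ = T·L/(G·J) = 14.10 × 0.615 / (42.8×10⁹ × 3.203×10^-7) = 6.325×10^-4 rad.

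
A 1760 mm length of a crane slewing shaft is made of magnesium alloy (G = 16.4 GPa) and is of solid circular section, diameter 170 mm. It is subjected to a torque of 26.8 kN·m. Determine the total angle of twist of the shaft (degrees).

2.01°

J = πd⁴/32 = π(0.170)⁴/32 = 8.200×10^-5 m⁴.
θ = T·L/(G·J) = 26800 × 1.76 / (16.4×10⁹ × 8.200×10^-5) = 0.03508 rad.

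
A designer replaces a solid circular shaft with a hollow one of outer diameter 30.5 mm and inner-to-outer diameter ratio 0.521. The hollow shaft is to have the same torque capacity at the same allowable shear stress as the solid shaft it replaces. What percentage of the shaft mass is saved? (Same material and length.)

23.3 %

Equal τ_max and T ⇒ the solid shaft needs d_s³ = d_o³(1−k⁴), so d_s = 30.5·(1−0.521⁴)^(1/3) = 29.73 mm.
Area ratio A_h/A_s = d_o²(1−k²)/d_s² = (1−k²)/(1−k⁴)^(2/3) = 0.7667.
Mass saving = 1 − 0.7667 = 23.3 %.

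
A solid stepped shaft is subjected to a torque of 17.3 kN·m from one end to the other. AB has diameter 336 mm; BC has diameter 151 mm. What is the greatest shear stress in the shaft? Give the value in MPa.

25.6 MPa

Under the same torque, τ_max = 16T/(πd³) is largest where d is smallest — segment BC (d = 151 mm).
τ_max = 16·17300/(π·(0.151)³) = 2.559×10^7 Pa.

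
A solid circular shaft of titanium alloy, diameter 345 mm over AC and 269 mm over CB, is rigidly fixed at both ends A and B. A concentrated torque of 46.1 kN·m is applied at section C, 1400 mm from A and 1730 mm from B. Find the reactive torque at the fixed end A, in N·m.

Compatibility: T_A·a/J_AC = T_B·b/J_CB with T_A + T_B = T₀.
J_AC = 1.39×10^-3 m⁴, J_CB = 5.14×10^-4 m⁴, so T_A = T₀·(J_AC/a)/((J_AC/a)+(J_CB/b)) = 35490 N·m, T_B = 10610 N·m.

35500 N·m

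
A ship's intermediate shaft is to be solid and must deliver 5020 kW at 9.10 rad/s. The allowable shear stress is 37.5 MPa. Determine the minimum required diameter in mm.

ω = 9.10 rad/s, so T = P/ω = 5020×10³ / 9.100 = 551600 N·m.
For a solid shaft τ_max = 16T/(πd³), so d = (16T/(π τ_allow))^(1/3) = (16·551600/(π·3.75×10^7))^(1/3) = 0.4216 m.

422 mm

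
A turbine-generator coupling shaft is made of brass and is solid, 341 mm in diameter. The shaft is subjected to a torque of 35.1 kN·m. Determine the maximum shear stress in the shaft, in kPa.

4510 kPa

J = πd⁴/32 = π(0.341)⁴/32 = 1.327×10^-3 m⁴.
τ_max = T·r/J = 35100 × 0.171 / 1.327×10^-3 = 4.508×10^6 Pa.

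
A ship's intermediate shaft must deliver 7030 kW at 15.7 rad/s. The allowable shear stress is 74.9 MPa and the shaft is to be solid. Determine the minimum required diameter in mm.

ω = 15.7 rad/s, so T = P/ω = 7030×10³ / 15.70 = 447800 N·m.
For a solid shaft τ_max = 16T/(πd³), so d = (16T/(π τ_allow))^(1/3) = (16·447800/(π·7.49×10^7))^(1/3) = 0.3123 m.

312 mm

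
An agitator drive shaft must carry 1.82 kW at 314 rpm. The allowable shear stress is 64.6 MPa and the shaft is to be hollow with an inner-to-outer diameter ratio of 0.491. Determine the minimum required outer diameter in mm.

16.7 mm

ω = 2π·314/60 = 32.88 rad/s, so T = P/ω = 1.82×10³ / 32.88 = 55.35 N·m.
For a hollow shaft with d_i/d_o = 0.491: τ_max = 16T/(π d_o³ (1−k⁴)), so d_o = [16T/(π τ_allow (1−k⁴))]^(1/3) = [16·55.35/(π·6.46×10^7·0.9419)]^(1/3) = 0.01667 m.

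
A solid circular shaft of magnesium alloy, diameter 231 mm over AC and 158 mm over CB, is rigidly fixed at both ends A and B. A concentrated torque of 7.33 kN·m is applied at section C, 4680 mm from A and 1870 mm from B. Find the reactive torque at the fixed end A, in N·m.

4740 N·m

Compatibility: T_A·a/J_AC = T_B·b/J_CB with T_A + T_B = T₀.
J_AC = 2.80×10^-4 m⁴, J_CB = 6.12×10^-5 m⁴, so T_A = T₀·(J_AC/a)/((J_AC/a)+(J_CB/b)) = 4736 N·m, T_B = 2594 N·m.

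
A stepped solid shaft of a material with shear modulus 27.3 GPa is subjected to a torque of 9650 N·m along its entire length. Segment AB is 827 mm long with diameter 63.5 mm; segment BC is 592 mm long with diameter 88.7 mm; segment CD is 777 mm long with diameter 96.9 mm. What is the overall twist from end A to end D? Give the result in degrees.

14.3°

J_AB = π(0.0635)⁴/32 = 1.60×10^-6 m⁴; J_BC = π(0.0887)⁴/32 = 6.08×10^-6 m⁴; J_CD = π(0.0969)⁴/32 = 8.66×10^-6 m⁴.
θ = (T/G)·Σ L_i/J_i = (9650/27.3×10⁹)·(0.827/1.60×10^-6 + 0.592/6.08×10^-6 + 0.777/8.66×10^-6) = 0.2493 rad.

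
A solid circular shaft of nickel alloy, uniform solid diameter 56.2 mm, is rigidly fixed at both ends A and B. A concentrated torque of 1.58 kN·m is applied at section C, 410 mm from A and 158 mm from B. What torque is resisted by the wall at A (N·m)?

440 N·m

With uniform GJ and both ends fixed, compatibility θ_AC = θ_CB gives T_A·a = T_B·b, together with T_A + T_B = T₀.
T_A = T₀·b/(a+b) = 1580·158/568.0 = 439.5 N·m; T_B = 1140 N·m.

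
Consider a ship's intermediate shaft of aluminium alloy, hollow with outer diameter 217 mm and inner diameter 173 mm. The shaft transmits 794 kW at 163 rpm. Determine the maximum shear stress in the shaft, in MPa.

38.9 MPa

ω = 2π·163/60 = 17.07 rad/s, so T = P/ω = 794×10³ / 17.07 = 46520 N·m.
J = π(d_o⁴ − d_i⁴)/32 = π(0.217⁴ − 0.173⁴)/32 = 1.298×10^-4 m⁴.
τ_max = T·r/J = 46520 × 0.108 / 1.298×10^-4 = 3.890×10^7 Pa.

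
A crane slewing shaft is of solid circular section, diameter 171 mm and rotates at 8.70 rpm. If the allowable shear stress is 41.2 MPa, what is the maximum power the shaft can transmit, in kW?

J = πd⁴/32 = π(0.171)⁴/32 = 8.394×10^-5 m⁴.
T_max = τ_allow·J/r = 4.12×10^7 × 8.394×10^-5 / 0.0855 = 40450 N·m.
ω = 2π·8.70/60 = 0.9111 rad/s, so P_max = T_max·ω = 3.685×10^4 W.

36.9 kW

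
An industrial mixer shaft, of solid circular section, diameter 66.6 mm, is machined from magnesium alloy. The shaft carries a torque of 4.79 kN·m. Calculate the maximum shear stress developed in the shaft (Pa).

J = πd⁴/32 = π(0.0666)⁴/32 = 1.932×10^-6 m⁴.
τ_max = T·r/J = 4790 × 0.0333 / 1.932×10^-6 = 8.258×10^7 Pa.

8.26e7 Pa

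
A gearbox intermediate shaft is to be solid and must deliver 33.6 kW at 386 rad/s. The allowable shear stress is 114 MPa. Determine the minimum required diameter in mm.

ω = 386 rad/s, so T = P/ω = 33.6×10³ / 386.0 = 87.05 N·m.
For a solid shaft τ_max = 16T/(πd³), so d = (16T/(π τ_allow))^(1/3) = (16·87.05/(π·1.14×10^8))^(1/3) = 0.01573 m.

15.7 mm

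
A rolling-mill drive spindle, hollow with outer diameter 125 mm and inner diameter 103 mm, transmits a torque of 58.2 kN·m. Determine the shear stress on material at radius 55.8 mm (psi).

J = π(d_o⁴ − d_i⁴)/32 = π(0.125⁴ − 0.103⁴)/32 = 1.292×10^-5 m⁴.
Shear stress varies linearly with radius: τ = T·r/J = 58200 × 0.0558 / 1.292×10^-5 = 2.514×10^8 Pa.

36500 psi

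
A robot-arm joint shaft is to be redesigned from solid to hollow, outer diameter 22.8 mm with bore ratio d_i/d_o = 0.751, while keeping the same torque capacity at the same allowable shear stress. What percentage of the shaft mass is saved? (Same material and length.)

43.7 %

Equal τ_max and T ⇒ the solid shaft needs d_s³ = d_o³(1−k⁴), so d_s = 22.8·(1−0.751⁴)^(1/3) = 20.07 mm.
Area ratio A_h/A_s = d_o²(1−k²)/d_s² = (1−k²)/(1−k⁴)^(2/3) = 0.5628.
Mass saving = 1 − 0.5628 = 43.7 %.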